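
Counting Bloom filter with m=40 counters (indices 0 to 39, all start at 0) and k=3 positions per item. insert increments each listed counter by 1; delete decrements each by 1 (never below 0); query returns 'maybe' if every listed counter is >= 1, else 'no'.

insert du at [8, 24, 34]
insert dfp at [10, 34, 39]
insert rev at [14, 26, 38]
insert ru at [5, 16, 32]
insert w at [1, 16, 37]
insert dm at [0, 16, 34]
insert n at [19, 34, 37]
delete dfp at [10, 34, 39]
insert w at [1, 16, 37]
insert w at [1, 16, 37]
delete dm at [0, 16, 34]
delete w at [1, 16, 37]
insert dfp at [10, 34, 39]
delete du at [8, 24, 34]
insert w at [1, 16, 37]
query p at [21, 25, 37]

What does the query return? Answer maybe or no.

Answer: no

Derivation:
Step 1: insert du at [8, 24, 34] -> counters=[0,0,0,0,0,0,0,0,1,0,0,0,0,0,0,0,0,0,0,0,0,0,0,0,1,0,0,0,0,0,0,0,0,0,1,0,0,0,0,0]
Step 2: insert dfp at [10, 34, 39] -> counters=[0,0,0,0,0,0,0,0,1,0,1,0,0,0,0,0,0,0,0,0,0,0,0,0,1,0,0,0,0,0,0,0,0,0,2,0,0,0,0,1]
Step 3: insert rev at [14, 26, 38] -> counters=[0,0,0,0,0,0,0,0,1,0,1,0,0,0,1,0,0,0,0,0,0,0,0,0,1,0,1,0,0,0,0,0,0,0,2,0,0,0,1,1]
Step 4: insert ru at [5, 16, 32] -> counters=[0,0,0,0,0,1,0,0,1,0,1,0,0,0,1,0,1,0,0,0,0,0,0,0,1,0,1,0,0,0,0,0,1,0,2,0,0,0,1,1]
Step 5: insert w at [1, 16, 37] -> counters=[0,1,0,0,0,1,0,0,1,0,1,0,0,0,1,0,2,0,0,0,0,0,0,0,1,0,1,0,0,0,0,0,1,0,2,0,0,1,1,1]
Step 6: insert dm at [0, 16, 34] -> counters=[1,1,0,0,0,1,0,0,1,0,1,0,0,0,1,0,3,0,0,0,0,0,0,0,1,0,1,0,0,0,0,0,1,0,3,0,0,1,1,1]
Step 7: insert n at [19, 34, 37] -> counters=[1,1,0,0,0,1,0,0,1,0,1,0,0,0,1,0,3,0,0,1,0,0,0,0,1,0,1,0,0,0,0,0,1,0,4,0,0,2,1,1]
Step 8: delete dfp at [10, 34, 39] -> counters=[1,1,0,0,0,1,0,0,1,0,0,0,0,0,1,0,3,0,0,1,0,0,0,0,1,0,1,0,0,0,0,0,1,0,3,0,0,2,1,0]
Step 9: insert w at [1, 16, 37] -> counters=[1,2,0,0,0,1,0,0,1,0,0,0,0,0,1,0,4,0,0,1,0,0,0,0,1,0,1,0,0,0,0,0,1,0,3,0,0,3,1,0]
Step 10: insert w at [1, 16, 37] -> counters=[1,3,0,0,0,1,0,0,1,0,0,0,0,0,1,0,5,0,0,1,0,0,0,0,1,0,1,0,0,0,0,0,1,0,3,0,0,4,1,0]
Step 11: delete dm at [0, 16, 34] -> counters=[0,3,0,0,0,1,0,0,1,0,0,0,0,0,1,0,4,0,0,1,0,0,0,0,1,0,1,0,0,0,0,0,1,0,2,0,0,4,1,0]
Step 12: delete w at [1, 16, 37] -> counters=[0,2,0,0,0,1,0,0,1,0,0,0,0,0,1,0,3,0,0,1,0,0,0,0,1,0,1,0,0,0,0,0,1,0,2,0,0,3,1,0]
Step 13: insert dfp at [10, 34, 39] -> counters=[0,2,0,0,0,1,0,0,1,0,1,0,0,0,1,0,3,0,0,1,0,0,0,0,1,0,1,0,0,0,0,0,1,0,3,0,0,3,1,1]
Step 14: delete du at [8, 24, 34] -> counters=[0,2,0,0,0,1,0,0,0,0,1,0,0,0,1,0,3,0,0,1,0,0,0,0,0,0,1,0,0,0,0,0,1,0,2,0,0,3,1,1]
Step 15: insert w at [1, 16, 37] -> counters=[0,3,0,0,0,1,0,0,0,0,1,0,0,0,1,0,4,0,0,1,0,0,0,0,0,0,1,0,0,0,0,0,1,0,2,0,0,4,1,1]
Query p: check counters[21]=0 counters[25]=0 counters[37]=4 -> no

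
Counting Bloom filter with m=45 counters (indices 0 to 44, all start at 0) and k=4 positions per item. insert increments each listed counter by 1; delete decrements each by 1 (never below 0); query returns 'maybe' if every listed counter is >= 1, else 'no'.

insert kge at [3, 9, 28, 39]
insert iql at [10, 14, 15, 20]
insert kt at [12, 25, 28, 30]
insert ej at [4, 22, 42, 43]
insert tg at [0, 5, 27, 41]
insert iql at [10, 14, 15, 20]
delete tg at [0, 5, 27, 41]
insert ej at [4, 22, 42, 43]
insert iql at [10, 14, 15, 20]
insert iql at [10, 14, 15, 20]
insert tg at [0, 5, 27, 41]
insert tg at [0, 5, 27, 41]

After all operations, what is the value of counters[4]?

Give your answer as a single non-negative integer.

Answer: 2

Derivation:
Step 1: insert kge at [3, 9, 28, 39] -> counters=[0,0,0,1,0,0,0,0,0,1,0,0,0,0,0,0,0,0,0,0,0,0,0,0,0,0,0,0,1,0,0,0,0,0,0,0,0,0,0,1,0,0,0,0,0]
Step 2: insert iql at [10, 14, 15, 20] -> counters=[0,0,0,1,0,0,0,0,0,1,1,0,0,0,1,1,0,0,0,0,1,0,0,0,0,0,0,0,1,0,0,0,0,0,0,0,0,0,0,1,0,0,0,0,0]
Step 3: insert kt at [12, 25, 28, 30] -> counters=[0,0,0,1,0,0,0,0,0,1,1,0,1,0,1,1,0,0,0,0,1,0,0,0,0,1,0,0,2,0,1,0,0,0,0,0,0,0,0,1,0,0,0,0,0]
Step 4: insert ej at [4, 22, 42, 43] -> counters=[0,0,0,1,1,0,0,0,0,1,1,0,1,0,1,1,0,0,0,0,1,0,1,0,0,1,0,0,2,0,1,0,0,0,0,0,0,0,0,1,0,0,1,1,0]
Step 5: insert tg at [0, 5, 27, 41] -> counters=[1,0,0,1,1,1,0,0,0,1,1,0,1,0,1,1,0,0,0,0,1,0,1,0,0,1,0,1,2,0,1,0,0,0,0,0,0,0,0,1,0,1,1,1,0]
Step 6: insert iql at [10, 14, 15, 20] -> counters=[1,0,0,1,1,1,0,0,0,1,2,0,1,0,2,2,0,0,0,0,2,0,1,0,0,1,0,1,2,0,1,0,0,0,0,0,0,0,0,1,0,1,1,1,0]
Step 7: delete tg at [0, 5, 27, 41] -> counters=[0,0,0,1,1,0,0,0,0,1,2,0,1,0,2,2,0,0,0,0,2,0,1,0,0,1,0,0,2,0,1,0,0,0,0,0,0,0,0,1,0,0,1,1,0]
Step 8: insert ej at [4, 22, 42, 43] -> counters=[0,0,0,1,2,0,0,0,0,1,2,0,1,0,2,2,0,0,0,0,2,0,2,0,0,1,0,0,2,0,1,0,0,0,0,0,0,0,0,1,0,0,2,2,0]
Step 9: insert iql at [10, 14, 15, 20] -> counters=[0,0,0,1,2,0,0,0,0,1,3,0,1,0,3,3,0,0,0,0,3,0,2,0,0,1,0,0,2,0,1,0,0,0,0,0,0,0,0,1,0,0,2,2,0]
Step 10: insert iql at [10, 14, 15, 20] -> counters=[0,0,0,1,2,0,0,0,0,1,4,0,1,0,4,4,0,0,0,0,4,0,2,0,0,1,0,0,2,0,1,0,0,0,0,0,0,0,0,1,0,0,2,2,0]
Step 11: insert tg at [0, 5, 27, 41] -> counters=[1,0,0,1,2,1,0,0,0,1,4,0,1,0,4,4,0,0,0,0,4,0,2,0,0,1,0,1,2,0,1,0,0,0,0,0,0,0,0,1,0,1,2,2,0]
Step 12: insert tg at [0, 5, 27, 41] -> counters=[2,0,0,1,2,2,0,0,0,1,4,0,1,0,4,4,0,0,0,0,4,0,2,0,0,1,0,2,2,0,1,0,0,0,0,0,0,0,0,1,0,2,2,2,0]
Final counters=[2,0,0,1,2,2,0,0,0,1,4,0,1,0,4,4,0,0,0,0,4,0,2,0,0,1,0,2,2,0,1,0,0,0,0,0,0,0,0,1,0,2,2,2,0] -> counters[4]=2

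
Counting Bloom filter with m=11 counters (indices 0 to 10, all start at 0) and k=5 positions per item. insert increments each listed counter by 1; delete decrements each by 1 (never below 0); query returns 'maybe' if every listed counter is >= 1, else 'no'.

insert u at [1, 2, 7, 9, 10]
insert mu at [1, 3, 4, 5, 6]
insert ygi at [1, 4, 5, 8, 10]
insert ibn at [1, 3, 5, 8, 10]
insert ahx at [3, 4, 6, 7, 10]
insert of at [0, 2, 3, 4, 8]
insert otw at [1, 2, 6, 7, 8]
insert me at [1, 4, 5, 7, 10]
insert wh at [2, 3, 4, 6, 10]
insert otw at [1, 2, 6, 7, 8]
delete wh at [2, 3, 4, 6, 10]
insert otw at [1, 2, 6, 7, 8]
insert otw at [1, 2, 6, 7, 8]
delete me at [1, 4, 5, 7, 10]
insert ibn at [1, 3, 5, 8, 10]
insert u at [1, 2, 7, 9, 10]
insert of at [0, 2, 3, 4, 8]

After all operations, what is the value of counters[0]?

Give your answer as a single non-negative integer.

Answer: 2

Derivation:
Step 1: insert u at [1, 2, 7, 9, 10] -> counters=[0,1,1,0,0,0,0,1,0,1,1]
Step 2: insert mu at [1, 3, 4, 5, 6] -> counters=[0,2,1,1,1,1,1,1,0,1,1]
Step 3: insert ygi at [1, 4, 5, 8, 10] -> counters=[0,3,1,1,2,2,1,1,1,1,2]
Step 4: insert ibn at [1, 3, 5, 8, 10] -> counters=[0,4,1,2,2,3,1,1,2,1,3]
Step 5: insert ahx at [3, 4, 6, 7, 10] -> counters=[0,4,1,3,3,3,2,2,2,1,4]
Step 6: insert of at [0, 2, 3, 4, 8] -> counters=[1,4,2,4,4,3,2,2,3,1,4]
Step 7: insert otw at [1, 2, 6, 7, 8] -> counters=[1,5,3,4,4,3,3,3,4,1,4]
Step 8: insert me at [1, 4, 5, 7, 10] -> counters=[1,6,3,4,5,4,3,4,4,1,5]
Step 9: insert wh at [2, 3, 4, 6, 10] -> counters=[1,6,4,5,6,4,4,4,4,1,6]
Step 10: insert otw at [1, 2, 6, 7, 8] -> counters=[1,7,5,5,6,4,5,5,5,1,6]
Step 11: delete wh at [2, 3, 4, 6, 10] -> counters=[1,7,4,4,5,4,4,5,5,1,5]
Step 12: insert otw at [1, 2, 6, 7, 8] -> counters=[1,8,5,4,5,4,5,6,6,1,5]
Step 13: insert otw at [1, 2, 6, 7, 8] -> counters=[1,9,6,4,5,4,6,7,7,1,5]
Step 14: delete me at [1, 4, 5, 7, 10] -> counters=[1,8,6,4,4,3,6,6,7,1,4]
Step 15: insert ibn at [1, 3, 5, 8, 10] -> counters=[1,9,6,5,4,4,6,6,8,1,5]
Step 16: insert u at [1, 2, 7, 9, 10] -> counters=[1,10,7,5,4,4,6,7,8,2,6]
Step 17: insert of at [0, 2, 3, 4, 8] -> counters=[2,10,8,6,5,4,6,7,9,2,6]
Final counters=[2,10,8,6,5,4,6,7,9,2,6] -> counters[0]=2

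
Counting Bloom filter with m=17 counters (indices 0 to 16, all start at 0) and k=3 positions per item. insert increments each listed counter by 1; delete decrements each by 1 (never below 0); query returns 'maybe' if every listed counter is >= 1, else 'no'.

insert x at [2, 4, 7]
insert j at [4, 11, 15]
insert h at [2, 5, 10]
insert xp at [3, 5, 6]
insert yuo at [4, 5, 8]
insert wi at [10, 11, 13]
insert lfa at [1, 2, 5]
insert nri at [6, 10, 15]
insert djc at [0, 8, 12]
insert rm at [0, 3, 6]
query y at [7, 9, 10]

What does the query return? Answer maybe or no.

Step 1: insert x at [2, 4, 7] -> counters=[0,0,1,0,1,0,0,1,0,0,0,0,0,0,0,0,0]
Step 2: insert j at [4, 11, 15] -> counters=[0,0,1,0,2,0,0,1,0,0,0,1,0,0,0,1,0]
Step 3: insert h at [2, 5, 10] -> counters=[0,0,2,0,2,1,0,1,0,0,1,1,0,0,0,1,0]
Step 4: insert xp at [3, 5, 6] -> counters=[0,0,2,1,2,2,1,1,0,0,1,1,0,0,0,1,0]
Step 5: insert yuo at [4, 5, 8] -> counters=[0,0,2,1,3,3,1,1,1,0,1,1,0,0,0,1,0]
Step 6: insert wi at [10, 11, 13] -> counters=[0,0,2,1,3,3,1,1,1,0,2,2,0,1,0,1,0]
Step 7: insert lfa at [1, 2, 5] -> counters=[0,1,3,1,3,4,1,1,1,0,2,2,0,1,0,1,0]
Step 8: insert nri at [6, 10, 15] -> counters=[0,1,3,1,3,4,2,1,1,0,3,2,0,1,0,2,0]
Step 9: insert djc at [0, 8, 12] -> counters=[1,1,3,1,3,4,2,1,2,0,3,2,1,1,0,2,0]
Step 10: insert rm at [0, 3, 6] -> counters=[2,1,3,2,3,4,3,1,2,0,3,2,1,1,0,2,0]
Query y: check counters[7]=1 counters[9]=0 counters[10]=3 -> no

Answer: no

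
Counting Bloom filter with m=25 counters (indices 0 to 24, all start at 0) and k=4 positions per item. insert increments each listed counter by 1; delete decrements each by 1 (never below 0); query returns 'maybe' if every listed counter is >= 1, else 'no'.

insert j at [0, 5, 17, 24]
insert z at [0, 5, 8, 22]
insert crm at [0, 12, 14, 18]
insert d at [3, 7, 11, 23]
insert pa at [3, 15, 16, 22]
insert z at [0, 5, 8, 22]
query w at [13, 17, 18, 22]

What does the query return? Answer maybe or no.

Step 1: insert j at [0, 5, 17, 24] -> counters=[1,0,0,0,0,1,0,0,0,0,0,0,0,0,0,0,0,1,0,0,0,0,0,0,1]
Step 2: insert z at [0, 5, 8, 22] -> counters=[2,0,0,0,0,2,0,0,1,0,0,0,0,0,0,0,0,1,0,0,0,0,1,0,1]
Step 3: insert crm at [0, 12, 14, 18] -> counters=[3,0,0,0,0,2,0,0,1,0,0,0,1,0,1,0,0,1,1,0,0,0,1,0,1]
Step 4: insert d at [3, 7, 11, 23] -> counters=[3,0,0,1,0,2,0,1,1,0,0,1,1,0,1,0,0,1,1,0,0,0,1,1,1]
Step 5: insert pa at [3, 15, 16, 22] -> counters=[3,0,0,2,0,2,0,1,1,0,0,1,1,0,1,1,1,1,1,0,0,0,2,1,1]
Step 6: insert z at [0, 5, 8, 22] -> counters=[4,0,0,2,0,3,0,1,2,0,0,1,1,0,1,1,1,1,1,0,0,0,3,1,1]
Query w: check counters[13]=0 counters[17]=1 counters[18]=1 counters[22]=3 -> no

Answer: no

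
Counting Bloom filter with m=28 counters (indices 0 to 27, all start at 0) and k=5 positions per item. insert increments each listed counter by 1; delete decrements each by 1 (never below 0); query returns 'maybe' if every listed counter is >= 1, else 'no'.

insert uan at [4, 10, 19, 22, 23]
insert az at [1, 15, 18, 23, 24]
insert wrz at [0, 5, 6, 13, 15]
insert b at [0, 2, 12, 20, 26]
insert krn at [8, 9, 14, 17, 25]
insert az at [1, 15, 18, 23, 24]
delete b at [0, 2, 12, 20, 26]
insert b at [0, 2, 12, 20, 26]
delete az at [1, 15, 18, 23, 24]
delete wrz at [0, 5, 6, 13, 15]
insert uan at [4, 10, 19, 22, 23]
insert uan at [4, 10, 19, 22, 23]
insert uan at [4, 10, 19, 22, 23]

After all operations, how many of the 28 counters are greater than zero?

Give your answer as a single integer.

Step 1: insert uan at [4, 10, 19, 22, 23] -> counters=[0,0,0,0,1,0,0,0,0,0,1,0,0,0,0,0,0,0,0,1,0,0,1,1,0,0,0,0]
Step 2: insert az at [1, 15, 18, 23, 24] -> counters=[0,1,0,0,1,0,0,0,0,0,1,0,0,0,0,1,0,0,1,1,0,0,1,2,1,0,0,0]
Step 3: insert wrz at [0, 5, 6, 13, 15] -> counters=[1,1,0,0,1,1,1,0,0,0,1,0,0,1,0,2,0,0,1,1,0,0,1,2,1,0,0,0]
Step 4: insert b at [0, 2, 12, 20, 26] -> counters=[2,1,1,0,1,1,1,0,0,0,1,0,1,1,0,2,0,0,1,1,1,0,1,2,1,0,1,0]
Step 5: insert krn at [8, 9, 14, 17, 25] -> counters=[2,1,1,0,1,1,1,0,1,1,1,0,1,1,1,2,0,1,1,1,1,0,1,2,1,1,1,0]
Step 6: insert az at [1, 15, 18, 23, 24] -> counters=[2,2,1,0,1,1,1,0,1,1,1,0,1,1,1,3,0,1,2,1,1,0,1,3,2,1,1,0]
Step 7: delete b at [0, 2, 12, 20, 26] -> counters=[1,2,0,0,1,1,1,0,1,1,1,0,0,1,1,3,0,1,2,1,0,0,1,3,2,1,0,0]
Step 8: insert b at [0, 2, 12, 20, 26] -> counters=[2,2,1,0,1,1,1,0,1,1,1,0,1,1,1,3,0,1,2,1,1,0,1,3,2,1,1,0]
Step 9: delete az at [1, 15, 18, 23, 24] -> counters=[2,1,1,0,1,1,1,0,1,1,1,0,1,1,1,2,0,1,1,1,1,0,1,2,1,1,1,0]
Step 10: delete wrz at [0, 5, 6, 13, 15] -> counters=[1,1,1,0,1,0,0,0,1,1,1,0,1,0,1,1,0,1,1,1,1,0,1,2,1,1,1,0]
Step 11: insert uan at [4, 10, 19, 22, 23] -> counters=[1,1,1,0,2,0,0,0,1,1,2,0,1,0,1,1,0,1,1,2,1,0,2,3,1,1,1,0]
Step 12: insert uan at [4, 10, 19, 22, 23] -> counters=[1,1,1,0,3,0,0,0,1,1,3,0,1,0,1,1,0,1,1,3,1,0,3,4,1,1,1,0]
Step 13: insert uan at [4, 10, 19, 22, 23] -> counters=[1,1,1,0,4,0,0,0,1,1,4,0,1,0,1,1,0,1,1,4,1,0,4,5,1,1,1,0]
Final counters=[1,1,1,0,4,0,0,0,1,1,4,0,1,0,1,1,0,1,1,4,1,0,4,5,1,1,1,0] -> 19 nonzero

Answer: 19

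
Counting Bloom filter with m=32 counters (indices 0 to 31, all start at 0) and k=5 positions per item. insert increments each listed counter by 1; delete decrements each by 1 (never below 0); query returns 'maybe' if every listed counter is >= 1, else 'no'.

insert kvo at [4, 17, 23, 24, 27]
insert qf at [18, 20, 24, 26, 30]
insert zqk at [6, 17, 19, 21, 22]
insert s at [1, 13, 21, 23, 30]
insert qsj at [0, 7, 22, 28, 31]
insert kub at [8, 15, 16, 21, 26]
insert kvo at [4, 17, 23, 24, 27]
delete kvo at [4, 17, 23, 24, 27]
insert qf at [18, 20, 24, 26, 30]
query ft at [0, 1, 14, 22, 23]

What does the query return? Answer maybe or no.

Step 1: insert kvo at [4, 17, 23, 24, 27] -> counters=[0,0,0,0,1,0,0,0,0,0,0,0,0,0,0,0,0,1,0,0,0,0,0,1,1,0,0,1,0,0,0,0]
Step 2: insert qf at [18, 20, 24, 26, 30] -> counters=[0,0,0,0,1,0,0,0,0,0,0,0,0,0,0,0,0,1,1,0,1,0,0,1,2,0,1,1,0,0,1,0]
Step 3: insert zqk at [6, 17, 19, 21, 22] -> counters=[0,0,0,0,1,0,1,0,0,0,0,0,0,0,0,0,0,2,1,1,1,1,1,1,2,0,1,1,0,0,1,0]
Step 4: insert s at [1, 13, 21, 23, 30] -> counters=[0,1,0,0,1,0,1,0,0,0,0,0,0,1,0,0,0,2,1,1,1,2,1,2,2,0,1,1,0,0,2,0]
Step 5: insert qsj at [0, 7, 22, 28, 31] -> counters=[1,1,0,0,1,0,1,1,0,0,0,0,0,1,0,0,0,2,1,1,1,2,2,2,2,0,1,1,1,0,2,1]
Step 6: insert kub at [8, 15, 16, 21, 26] -> counters=[1,1,0,0,1,0,1,1,1,0,0,0,0,1,0,1,1,2,1,1,1,3,2,2,2,0,2,1,1,0,2,1]
Step 7: insert kvo at [4, 17, 23, 24, 27] -> counters=[1,1,0,0,2,0,1,1,1,0,0,0,0,1,0,1,1,3,1,1,1,3,2,3,3,0,2,2,1,0,2,1]
Step 8: delete kvo at [4, 17, 23, 24, 27] -> counters=[1,1,0,0,1,0,1,1,1,0,0,0,0,1,0,1,1,2,1,1,1,3,2,2,2,0,2,1,1,0,2,1]
Step 9: insert qf at [18, 20, 24, 26, 30] -> counters=[1,1,0,0,1,0,1,1,1,0,0,0,0,1,0,1,1,2,2,1,2,3,2,2,3,0,3,1,1,0,3,1]
Query ft: check counters[0]=1 counters[1]=1 counters[14]=0 counters[22]=2 counters[23]=2 -> no

Answer: no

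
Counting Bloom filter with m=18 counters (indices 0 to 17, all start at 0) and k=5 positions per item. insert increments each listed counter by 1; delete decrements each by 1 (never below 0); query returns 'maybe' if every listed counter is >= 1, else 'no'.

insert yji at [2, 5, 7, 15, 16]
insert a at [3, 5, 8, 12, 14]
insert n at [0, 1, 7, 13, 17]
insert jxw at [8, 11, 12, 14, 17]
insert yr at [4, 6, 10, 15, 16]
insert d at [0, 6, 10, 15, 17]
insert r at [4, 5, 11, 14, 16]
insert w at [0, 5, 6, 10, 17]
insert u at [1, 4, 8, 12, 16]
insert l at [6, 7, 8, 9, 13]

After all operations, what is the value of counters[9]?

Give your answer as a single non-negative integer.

Answer: 1

Derivation:
Step 1: insert yji at [2, 5, 7, 15, 16] -> counters=[0,0,1,0,0,1,0,1,0,0,0,0,0,0,0,1,1,0]
Step 2: insert a at [3, 5, 8, 12, 14] -> counters=[0,0,1,1,0,2,0,1,1,0,0,0,1,0,1,1,1,0]
Step 3: insert n at [0, 1, 7, 13, 17] -> counters=[1,1,1,1,0,2,0,2,1,0,0,0,1,1,1,1,1,1]
Step 4: insert jxw at [8, 11, 12, 14, 17] -> counters=[1,1,1,1,0,2,0,2,2,0,0,1,2,1,2,1,1,2]
Step 5: insert yr at [4, 6, 10, 15, 16] -> counters=[1,1,1,1,1,2,1,2,2,0,1,1,2,1,2,2,2,2]
Step 6: insert d at [0, 6, 10, 15, 17] -> counters=[2,1,1,1,1,2,2,2,2,0,2,1,2,1,2,3,2,3]
Step 7: insert r at [4, 5, 11, 14, 16] -> counters=[2,1,1,1,2,3,2,2,2,0,2,2,2,1,3,3,3,3]
Step 8: insert w at [0, 5, 6, 10, 17] -> counters=[3,1,1,1,2,4,3,2,2,0,3,2,2,1,3,3,3,4]
Step 9: insert u at [1, 4, 8, 12, 16] -> counters=[3,2,1,1,3,4,3,2,3,0,3,2,3,1,3,3,4,4]
Step 10: insert l at [6, 7, 8, 9, 13] -> counters=[3,2,1,1,3,4,4,3,4,1,3,2,3,2,3,3,4,4]
Final counters=[3,2,1,1,3,4,4,3,4,1,3,2,3,2,3,3,4,4] -> counters[9]=1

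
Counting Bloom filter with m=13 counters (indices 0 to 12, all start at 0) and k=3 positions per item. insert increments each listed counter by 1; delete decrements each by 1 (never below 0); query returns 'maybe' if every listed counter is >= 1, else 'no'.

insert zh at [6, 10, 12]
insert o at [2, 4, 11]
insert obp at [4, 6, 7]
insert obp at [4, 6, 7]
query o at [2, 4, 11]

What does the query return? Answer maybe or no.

Step 1: insert zh at [6, 10, 12] -> counters=[0,0,0,0,0,0,1,0,0,0,1,0,1]
Step 2: insert o at [2, 4, 11] -> counters=[0,0,1,0,1,0,1,0,0,0,1,1,1]
Step 3: insert obp at [4, 6, 7] -> counters=[0,0,1,0,2,0,2,1,0,0,1,1,1]
Step 4: insert obp at [4, 6, 7] -> counters=[0,0,1,0,3,0,3,2,0,0,1,1,1]
Query o: check counters[2]=1 counters[4]=3 counters[11]=1 -> maybe

Answer: maybe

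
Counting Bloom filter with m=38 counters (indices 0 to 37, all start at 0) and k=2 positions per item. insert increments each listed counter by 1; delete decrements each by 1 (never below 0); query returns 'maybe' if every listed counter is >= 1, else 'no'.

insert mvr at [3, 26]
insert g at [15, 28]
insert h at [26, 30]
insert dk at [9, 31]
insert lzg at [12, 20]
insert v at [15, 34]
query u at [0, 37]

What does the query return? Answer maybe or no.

Answer: no

Derivation:
Step 1: insert mvr at [3, 26] -> counters=[0,0,0,1,0,0,0,0,0,0,0,0,0,0,0,0,0,0,0,0,0,0,0,0,0,0,1,0,0,0,0,0,0,0,0,0,0,0]
Step 2: insert g at [15, 28] -> counters=[0,0,0,1,0,0,0,0,0,0,0,0,0,0,0,1,0,0,0,0,0,0,0,0,0,0,1,0,1,0,0,0,0,0,0,0,0,0]
Step 3: insert h at [26, 30] -> counters=[0,0,0,1,0,0,0,0,0,0,0,0,0,0,0,1,0,0,0,0,0,0,0,0,0,0,2,0,1,0,1,0,0,0,0,0,0,0]
Step 4: insert dk at [9, 31] -> counters=[0,0,0,1,0,0,0,0,0,1,0,0,0,0,0,1,0,0,0,0,0,0,0,0,0,0,2,0,1,0,1,1,0,0,0,0,0,0]
Step 5: insert lzg at [12, 20] -> counters=[0,0,0,1,0,0,0,0,0,1,0,0,1,0,0,1,0,0,0,0,1,0,0,0,0,0,2,0,1,0,1,1,0,0,0,0,0,0]
Step 6: insert v at [15, 34] -> counters=[0,0,0,1,0,0,0,0,0,1,0,0,1,0,0,2,0,0,0,0,1,0,0,0,0,0,2,0,1,0,1,1,0,0,1,0,0,0]
Query u: check counters[0]=0 counters[37]=0 -> no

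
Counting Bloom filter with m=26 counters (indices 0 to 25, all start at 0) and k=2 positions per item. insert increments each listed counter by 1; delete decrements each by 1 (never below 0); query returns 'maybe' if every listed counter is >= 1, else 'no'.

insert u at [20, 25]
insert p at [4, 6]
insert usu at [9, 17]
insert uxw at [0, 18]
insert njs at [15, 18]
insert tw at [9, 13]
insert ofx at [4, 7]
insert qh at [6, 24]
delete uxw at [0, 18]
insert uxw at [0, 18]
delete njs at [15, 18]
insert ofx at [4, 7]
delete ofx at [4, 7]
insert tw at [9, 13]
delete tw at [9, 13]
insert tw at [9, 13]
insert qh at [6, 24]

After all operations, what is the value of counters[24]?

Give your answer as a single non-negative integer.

Answer: 2

Derivation:
Step 1: insert u at [20, 25] -> counters=[0,0,0,0,0,0,0,0,0,0,0,0,0,0,0,0,0,0,0,0,1,0,0,0,0,1]
Step 2: insert p at [4, 6] -> counters=[0,0,0,0,1,0,1,0,0,0,0,0,0,0,0,0,0,0,0,0,1,0,0,0,0,1]
Step 3: insert usu at [9, 17] -> counters=[0,0,0,0,1,0,1,0,0,1,0,0,0,0,0,0,0,1,0,0,1,0,0,0,0,1]
Step 4: insert uxw at [0, 18] -> counters=[1,0,0,0,1,0,1,0,0,1,0,0,0,0,0,0,0,1,1,0,1,0,0,0,0,1]
Step 5: insert njs at [15, 18] -> counters=[1,0,0,0,1,0,1,0,0,1,0,0,0,0,0,1,0,1,2,0,1,0,0,0,0,1]
Step 6: insert tw at [9, 13] -> counters=[1,0,0,0,1,0,1,0,0,2,0,0,0,1,0,1,0,1,2,0,1,0,0,0,0,1]
Step 7: insert ofx at [4, 7] -> counters=[1,0,0,0,2,0,1,1,0,2,0,0,0,1,0,1,0,1,2,0,1,0,0,0,0,1]
Step 8: insert qh at [6, 24] -> counters=[1,0,0,0,2,0,2,1,0,2,0,0,0,1,0,1,0,1,2,0,1,0,0,0,1,1]
Step 9: delete uxw at [0, 18] -> counters=[0,0,0,0,2,0,2,1,0,2,0,0,0,1,0,1,0,1,1,0,1,0,0,0,1,1]
Step 10: insert uxw at [0, 18] -> counters=[1,0,0,0,2,0,2,1,0,2,0,0,0,1,0,1,0,1,2,0,1,0,0,0,1,1]
Step 11: delete njs at [15, 18] -> counters=[1,0,0,0,2,0,2,1,0,2,0,0,0,1,0,0,0,1,1,0,1,0,0,0,1,1]
Step 12: insert ofx at [4, 7] -> counters=[1,0,0,0,3,0,2,2,0,2,0,0,0,1,0,0,0,1,1,0,1,0,0,0,1,1]
Step 13: delete ofx at [4, 7] -> counters=[1,0,0,0,2,0,2,1,0,2,0,0,0,1,0,0,0,1,1,0,1,0,0,0,1,1]
Step 14: insert tw at [9, 13] -> counters=[1,0,0,0,2,0,2,1,0,3,0,0,0,2,0,0,0,1,1,0,1,0,0,0,1,1]
Step 15: delete tw at [9, 13] -> counters=[1,0,0,0,2,0,2,1,0,2,0,0,0,1,0,0,0,1,1,0,1,0,0,0,1,1]
Step 16: insert tw at [9, 13] -> counters=[1,0,0,0,2,0,2,1,0,3,0,0,0,2,0,0,0,1,1,0,1,0,0,0,1,1]
Step 17: insert qh at [6, 24] -> counters=[1,0,0,0,2,0,3,1,0,3,0,0,0,2,0,0,0,1,1,0,1,0,0,0,2,1]
Final counters=[1,0,0,0,2,0,3,1,0,3,0,0,0,2,0,0,0,1,1,0,1,0,0,0,2,1] -> counters[24]=2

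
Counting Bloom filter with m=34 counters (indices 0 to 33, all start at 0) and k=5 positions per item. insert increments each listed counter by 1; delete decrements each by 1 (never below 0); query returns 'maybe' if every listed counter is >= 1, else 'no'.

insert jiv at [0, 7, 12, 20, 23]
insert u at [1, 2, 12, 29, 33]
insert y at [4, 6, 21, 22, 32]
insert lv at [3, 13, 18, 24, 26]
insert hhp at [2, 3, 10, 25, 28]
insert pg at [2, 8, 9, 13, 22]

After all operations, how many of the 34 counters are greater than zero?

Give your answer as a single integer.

Answer: 24

Derivation:
Step 1: insert jiv at [0, 7, 12, 20, 23] -> counters=[1,0,0,0,0,0,0,1,0,0,0,0,1,0,0,0,0,0,0,0,1,0,0,1,0,0,0,0,0,0,0,0,0,0]
Step 2: insert u at [1, 2, 12, 29, 33] -> counters=[1,1,1,0,0,0,0,1,0,0,0,0,2,0,0,0,0,0,0,0,1,0,0,1,0,0,0,0,0,1,0,0,0,1]
Step 3: insert y at [4, 6, 21, 22, 32] -> counters=[1,1,1,0,1,0,1,1,0,0,0,0,2,0,0,0,0,0,0,0,1,1,1,1,0,0,0,0,0,1,0,0,1,1]
Step 4: insert lv at [3, 13, 18, 24, 26] -> counters=[1,1,1,1,1,0,1,1,0,0,0,0,2,1,0,0,0,0,1,0,1,1,1,1,1,0,1,0,0,1,0,0,1,1]
Step 5: insert hhp at [2, 3, 10, 25, 28] -> counters=[1,1,2,2,1,0,1,1,0,0,1,0,2,1,0,0,0,0,1,0,1,1,1,1,1,1,1,0,1,1,0,0,1,1]
Step 6: insert pg at [2, 8, 9, 13, 22] -> counters=[1,1,3,2,1,0,1,1,1,1,1,0,2,2,0,0,0,0,1,0,1,1,2,1,1,1,1,0,1,1,0,0,1,1]
Final counters=[1,1,3,2,1,0,1,1,1,1,1,0,2,2,0,0,0,0,1,0,1,1,2,1,1,1,1,0,1,1,0,0,1,1] -> 24 nonzero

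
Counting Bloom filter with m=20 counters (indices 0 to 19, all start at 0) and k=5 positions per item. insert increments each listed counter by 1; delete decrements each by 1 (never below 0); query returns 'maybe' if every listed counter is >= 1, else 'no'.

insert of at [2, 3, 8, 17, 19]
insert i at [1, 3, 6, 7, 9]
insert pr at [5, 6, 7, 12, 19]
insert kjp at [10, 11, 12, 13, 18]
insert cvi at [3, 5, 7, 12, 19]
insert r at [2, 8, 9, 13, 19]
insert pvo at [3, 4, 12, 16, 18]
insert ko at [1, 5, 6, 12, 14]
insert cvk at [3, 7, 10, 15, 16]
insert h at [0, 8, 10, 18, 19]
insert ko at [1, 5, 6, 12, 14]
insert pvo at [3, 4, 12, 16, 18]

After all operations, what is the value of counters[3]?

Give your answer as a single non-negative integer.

Step 1: insert of at [2, 3, 8, 17, 19] -> counters=[0,0,1,1,0,0,0,0,1,0,0,0,0,0,0,0,0,1,0,1]
Step 2: insert i at [1, 3, 6, 7, 9] -> counters=[0,1,1,2,0,0,1,1,1,1,0,0,0,0,0,0,0,1,0,1]
Step 3: insert pr at [5, 6, 7, 12, 19] -> counters=[0,1,1,2,0,1,2,2,1,1,0,0,1,0,0,0,0,1,0,2]
Step 4: insert kjp at [10, 11, 12, 13, 18] -> counters=[0,1,1,2,0,1,2,2,1,1,1,1,2,1,0,0,0,1,1,2]
Step 5: insert cvi at [3, 5, 7, 12, 19] -> counters=[0,1,1,3,0,2,2,3,1,1,1,1,3,1,0,0,0,1,1,3]
Step 6: insert r at [2, 8, 9, 13, 19] -> counters=[0,1,2,3,0,2,2,3,2,2,1,1,3,2,0,0,0,1,1,4]
Step 7: insert pvo at [3, 4, 12, 16, 18] -> counters=[0,1,2,4,1,2,2,3,2,2,1,1,4,2,0,0,1,1,2,4]
Step 8: insert ko at [1, 5, 6, 12, 14] -> counters=[0,2,2,4,1,3,3,3,2,2,1,1,5,2,1,0,1,1,2,4]
Step 9: insert cvk at [3, 7, 10, 15, 16] -> counters=[0,2,2,5,1,3,3,4,2,2,2,1,5,2,1,1,2,1,2,4]
Step 10: insert h at [0, 8, 10, 18, 19] -> counters=[1,2,2,5,1,3,3,4,3,2,3,1,5,2,1,1,2,1,3,5]
Step 11: insert ko at [1, 5, 6, 12, 14] -> counters=[1,3,2,5,1,4,4,4,3,2,3,1,6,2,2,1,2,1,3,5]
Step 12: insert pvo at [3, 4, 12, 16, 18] -> counters=[1,3,2,6,2,4,4,4,3,2,3,1,7,2,2,1,3,1,4,5]
Final counters=[1,3,2,6,2,4,4,4,3,2,3,1,7,2,2,1,3,1,4,5] -> counters[3]=6

Answer: 6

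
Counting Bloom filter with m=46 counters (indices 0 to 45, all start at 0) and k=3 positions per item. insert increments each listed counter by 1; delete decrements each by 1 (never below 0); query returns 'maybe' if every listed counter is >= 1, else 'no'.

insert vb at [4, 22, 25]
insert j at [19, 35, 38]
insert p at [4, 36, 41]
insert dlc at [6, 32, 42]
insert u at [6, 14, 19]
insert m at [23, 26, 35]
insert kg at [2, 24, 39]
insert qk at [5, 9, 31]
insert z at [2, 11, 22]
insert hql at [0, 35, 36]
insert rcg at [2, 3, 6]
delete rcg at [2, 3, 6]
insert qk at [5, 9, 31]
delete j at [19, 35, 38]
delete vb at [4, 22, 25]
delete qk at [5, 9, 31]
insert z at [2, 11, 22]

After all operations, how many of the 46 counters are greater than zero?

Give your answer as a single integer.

Step 1: insert vb at [4, 22, 25] -> counters=[0,0,0,0,1,0,0,0,0,0,0,0,0,0,0,0,0,0,0,0,0,0,1,0,0,1,0,0,0,0,0,0,0,0,0,0,0,0,0,0,0,0,0,0,0,0]
Step 2: insert j at [19, 35, 38] -> counters=[0,0,0,0,1,0,0,0,0,0,0,0,0,0,0,0,0,0,0,1,0,0,1,0,0,1,0,0,0,0,0,0,0,0,0,1,0,0,1,0,0,0,0,0,0,0]
Step 3: insert p at [4, 36, 41] -> counters=[0,0,0,0,2,0,0,0,0,0,0,0,0,0,0,0,0,0,0,1,0,0,1,0,0,1,0,0,0,0,0,0,0,0,0,1,1,0,1,0,0,1,0,0,0,0]
Step 4: insert dlc at [6, 32, 42] -> counters=[0,0,0,0,2,0,1,0,0,0,0,0,0,0,0,0,0,0,0,1,0,0,1,0,0,1,0,0,0,0,0,0,1,0,0,1,1,0,1,0,0,1,1,0,0,0]
Step 5: insert u at [6, 14, 19] -> counters=[0,0,0,0,2,0,2,0,0,0,0,0,0,0,1,0,0,0,0,2,0,0,1,0,0,1,0,0,0,0,0,0,1,0,0,1,1,0,1,0,0,1,1,0,0,0]
Step 6: insert m at [23, 26, 35] -> counters=[0,0,0,0,2,0,2,0,0,0,0,0,0,0,1,0,0,0,0,2,0,0,1,1,0,1,1,0,0,0,0,0,1,0,0,2,1,0,1,0,0,1,1,0,0,0]
Step 7: insert kg at [2, 24, 39] -> counters=[0,0,1,0,2,0,2,0,0,0,0,0,0,0,1,0,0,0,0,2,0,0,1,1,1,1,1,0,0,0,0,0,1,0,0,2,1,0,1,1,0,1,1,0,0,0]
Step 8: insert qk at [5, 9, 31] -> counters=[0,0,1,0,2,1,2,0,0,1,0,0,0,0,1,0,0,0,0,2,0,0,1,1,1,1,1,0,0,0,0,1,1,0,0,2,1,0,1,1,0,1,1,0,0,0]
Step 9: insert z at [2, 11, 22] -> counters=[0,0,2,0,2,1,2,0,0,1,0,1,0,0,1,0,0,0,0,2,0,0,2,1,1,1,1,0,0,0,0,1,1,0,0,2,1,0,1,1,0,1,1,0,0,0]
Step 10: insert hql at [0, 35, 36] -> counters=[1,0,2,0,2,1,2,0,0,1,0,1,0,0,1,0,0,0,0,2,0,0,2,1,1,1,1,0,0,0,0,1,1,0,0,3,2,0,1,1,0,1,1,0,0,0]
Step 11: insert rcg at [2, 3, 6] -> counters=[1,0,3,1,2,1,3,0,0,1,0,1,0,0,1,0,0,0,0,2,0,0,2,1,1,1,1,0,0,0,0,1,1,0,0,3,2,0,1,1,0,1,1,0,0,0]
Step 12: delete rcg at [2, 3, 6] -> counters=[1,0,2,0,2,1,2,0,0,1,0,1,0,0,1,0,0,0,0,2,0,0,2,1,1,1,1,0,0,0,0,1,1,0,0,3,2,0,1,1,0,1,1,0,0,0]
Step 13: insert qk at [5, 9, 31] -> counters=[1,0,2,0,2,2,2,0,0,2,0,1,0,0,1,0,0,0,0,2,0,0,2,1,1,1,1,0,0,0,0,2,1,0,0,3,2,0,1,1,0,1,1,0,0,0]
Step 14: delete j at [19, 35, 38] -> counters=[1,0,2,0,2,2,2,0,0,2,0,1,0,0,1,0,0,0,0,1,0,0,2,1,1,1,1,0,0,0,0,2,1,0,0,2,2,0,0,1,0,1,1,0,0,0]
Step 15: delete vb at [4, 22, 25] -> counters=[1,0,2,0,1,2,2,0,0,2,0,1,0,0,1,0,0,0,0,1,0,0,1,1,1,0,1,0,0,0,0,2,1,0,0,2,2,0,0,1,0,1,1,0,0,0]
Step 16: delete qk at [5, 9, 31] -> counters=[1,0,2,0,1,1,2,0,0,1,0,1,0,0,1,0,0,0,0,1,0,0,1,1,1,0,1,0,0,0,0,1,1,0,0,2,2,0,0,1,0,1,1,0,0,0]
Step 17: insert z at [2, 11, 22] -> counters=[1,0,3,0,1,1,2,0,0,1,0,2,0,0,1,0,0,0,0,1,0,0,2,1,1,0,1,0,0,0,0,1,1,0,0,2,2,0,0,1,0,1,1,0,0,0]
Final counters=[1,0,3,0,1,1,2,0,0,1,0,2,0,0,1,0,0,0,0,1,0,0,2,1,1,0,1,0,0,0,0,1,1,0,0,2,2,0,0,1,0,1,1,0,0,0] -> 20 nonzero

Answer: 20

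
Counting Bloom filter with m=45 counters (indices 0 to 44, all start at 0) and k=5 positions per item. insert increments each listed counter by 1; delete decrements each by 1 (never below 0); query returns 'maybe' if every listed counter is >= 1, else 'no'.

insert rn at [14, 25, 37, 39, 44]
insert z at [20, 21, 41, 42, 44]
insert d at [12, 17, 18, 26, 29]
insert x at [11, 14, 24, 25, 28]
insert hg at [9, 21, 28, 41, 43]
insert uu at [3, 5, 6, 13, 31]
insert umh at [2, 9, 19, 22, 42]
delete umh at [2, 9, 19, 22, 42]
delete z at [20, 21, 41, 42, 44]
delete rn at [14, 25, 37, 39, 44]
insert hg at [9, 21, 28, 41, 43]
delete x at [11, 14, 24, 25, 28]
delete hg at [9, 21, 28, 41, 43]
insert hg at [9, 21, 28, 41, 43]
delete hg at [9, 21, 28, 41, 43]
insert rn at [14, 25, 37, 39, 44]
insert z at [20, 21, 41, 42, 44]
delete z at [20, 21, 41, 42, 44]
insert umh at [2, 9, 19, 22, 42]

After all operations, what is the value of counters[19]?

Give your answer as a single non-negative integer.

Answer: 1

Derivation:
Step 1: insert rn at [14, 25, 37, 39, 44] -> counters=[0,0,0,0,0,0,0,0,0,0,0,0,0,0,1,0,0,0,0,0,0,0,0,0,0,1,0,0,0,0,0,0,0,0,0,0,0,1,0,1,0,0,0,0,1]
Step 2: insert z at [20, 21, 41, 42, 44] -> counters=[0,0,0,0,0,0,0,0,0,0,0,0,0,0,1,0,0,0,0,0,1,1,0,0,0,1,0,0,0,0,0,0,0,0,0,0,0,1,0,1,0,1,1,0,2]
Step 3: insert d at [12, 17, 18, 26, 29] -> counters=[0,0,0,0,0,0,0,0,0,0,0,0,1,0,1,0,0,1,1,0,1,1,0,0,0,1,1,0,0,1,0,0,0,0,0,0,0,1,0,1,0,1,1,0,2]
Step 4: insert x at [11, 14, 24, 25, 28] -> counters=[0,0,0,0,0,0,0,0,0,0,0,1,1,0,2,0,0,1,1,0,1,1,0,0,1,2,1,0,1,1,0,0,0,0,0,0,0,1,0,1,0,1,1,0,2]
Step 5: insert hg at [9, 21, 28, 41, 43] -> counters=[0,0,0,0,0,0,0,0,0,1,0,1,1,0,2,0,0,1,1,0,1,2,0,0,1,2,1,0,2,1,0,0,0,0,0,0,0,1,0,1,0,2,1,1,2]
Step 6: insert uu at [3, 5, 6, 13, 31] -> counters=[0,0,0,1,0,1,1,0,0,1,0,1,1,1,2,0,0,1,1,0,1,2,0,0,1,2,1,0,2,1,0,1,0,0,0,0,0,1,0,1,0,2,1,1,2]
Step 7: insert umh at [2, 9, 19, 22, 42] -> counters=[0,0,1,1,0,1,1,0,0,2,0,1,1,1,2,0,0,1,1,1,1,2,1,0,1,2,1,0,2,1,0,1,0,0,0,0,0,1,0,1,0,2,2,1,2]
Step 8: delete umh at [2, 9, 19, 22, 42] -> counters=[0,0,0,1,0,1,1,0,0,1,0,1,1,1,2,0,0,1,1,0,1,2,0,0,1,2,1,0,2,1,0,1,0,0,0,0,0,1,0,1,0,2,1,1,2]
Step 9: delete z at [20, 21, 41, 42, 44] -> counters=[0,0,0,1,0,1,1,0,0,1,0,1,1,1,2,0,0,1,1,0,0,1,0,0,1,2,1,0,2,1,0,1,0,0,0,0,0,1,0,1,0,1,0,1,1]
Step 10: delete rn at [14, 25, 37, 39, 44] -> counters=[0,0,0,1,0,1,1,0,0,1,0,1,1,1,1,0,0,1,1,0,0,1,0,0,1,1,1,0,2,1,0,1,0,0,0,0,0,0,0,0,0,1,0,1,0]
Step 11: insert hg at [9, 21, 28, 41, 43] -> counters=[0,0,0,1,0,1,1,0,0,2,0,1,1,1,1,0,0,1,1,0,0,2,0,0,1,1,1,0,3,1,0,1,0,0,0,0,0,0,0,0,0,2,0,2,0]
Step 12: delete x at [11, 14, 24, 25, 28] -> counters=[0,0,0,1,0,1,1,0,0,2,0,0,1,1,0,0,0,1,1,0,0,2,0,0,0,0,1,0,2,1,0,1,0,0,0,0,0,0,0,0,0,2,0,2,0]
Step 13: delete hg at [9, 21, 28, 41, 43] -> counters=[0,0,0,1,0,1,1,0,0,1,0,0,1,1,0,0,0,1,1,0,0,1,0,0,0,0,1,0,1,1,0,1,0,0,0,0,0,0,0,0,0,1,0,1,0]
Step 14: insert hg at [9, 21, 28, 41, 43] -> counters=[0,0,0,1,0,1,1,0,0,2,0,0,1,1,0,0,0,1,1,0,0,2,0,0,0,0,1,0,2,1,0,1,0,0,0,0,0,0,0,0,0,2,0,2,0]
Step 15: delete hg at [9, 21, 28, 41, 43] -> counters=[0,0,0,1,0,1,1,0,0,1,0,0,1,1,0,0,0,1,1,0,0,1,0,0,0,0,1,0,1,1,0,1,0,0,0,0,0,0,0,0,0,1,0,1,0]
Step 16: insert rn at [14, 25, 37, 39, 44] -> counters=[0,0,0,1,0,1,1,0,0,1,0,0,1,1,1,0,0,1,1,0,0,1,0,0,0,1,1,0,1,1,0,1,0,0,0,0,0,1,0,1,0,1,0,1,1]
Step 17: insert z at [20, 21, 41, 42, 44] -> counters=[0,0,0,1,0,1,1,0,0,1,0,0,1,1,1,0,0,1,1,0,1,2,0,0,0,1,1,0,1,1,0,1,0,0,0,0,0,1,0,1,0,2,1,1,2]
Step 18: delete z at [20, 21, 41, 42, 44] -> counters=[0,0,0,1,0,1,1,0,0,1,0,0,1,1,1,0,0,1,1,0,0,1,0,0,0,1,1,0,1,1,0,1,0,0,0,0,0,1,0,1,0,1,0,1,1]
Step 19: insert umh at [2, 9, 19, 22, 42] -> counters=[0,0,1,1,0,1,1,0,0,2,0,0,1,1,1,0,0,1,1,1,0,1,1,0,0,1,1,0,1,1,0,1,0,0,0,0,0,1,0,1,0,1,1,1,1]
Final counters=[0,0,1,1,0,1,1,0,0,2,0,0,1,1,1,0,0,1,1,1,0,1,1,0,0,1,1,0,1,1,0,1,0,0,0,0,0,1,0,1,0,1,1,1,1] -> counters[19]=1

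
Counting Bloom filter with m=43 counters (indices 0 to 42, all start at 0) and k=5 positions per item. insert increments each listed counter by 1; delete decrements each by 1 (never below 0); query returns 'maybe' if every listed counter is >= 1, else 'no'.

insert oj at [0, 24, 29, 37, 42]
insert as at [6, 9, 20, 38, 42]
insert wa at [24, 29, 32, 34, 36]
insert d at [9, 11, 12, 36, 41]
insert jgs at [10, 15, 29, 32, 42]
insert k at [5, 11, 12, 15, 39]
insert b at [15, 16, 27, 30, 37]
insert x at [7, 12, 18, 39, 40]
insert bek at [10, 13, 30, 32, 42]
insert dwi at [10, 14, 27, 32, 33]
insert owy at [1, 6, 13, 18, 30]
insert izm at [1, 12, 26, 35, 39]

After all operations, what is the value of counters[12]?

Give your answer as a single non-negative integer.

Answer: 4

Derivation:
Step 1: insert oj at [0, 24, 29, 37, 42] -> counters=[1,0,0,0,0,0,0,0,0,0,0,0,0,0,0,0,0,0,0,0,0,0,0,0,1,0,0,0,0,1,0,0,0,0,0,0,0,1,0,0,0,0,1]
Step 2: insert as at [6, 9, 20, 38, 42] -> counters=[1,0,0,0,0,0,1,0,0,1,0,0,0,0,0,0,0,0,0,0,1,0,0,0,1,0,0,0,0,1,0,0,0,0,0,0,0,1,1,0,0,0,2]
Step 3: insert wa at [24, 29, 32, 34, 36] -> counters=[1,0,0,0,0,0,1,0,0,1,0,0,0,0,0,0,0,0,0,0,1,0,0,0,2,0,0,0,0,2,0,0,1,0,1,0,1,1,1,0,0,0,2]
Step 4: insert d at [9, 11, 12, 36, 41] -> counters=[1,0,0,0,0,0,1,0,0,2,0,1,1,0,0,0,0,0,0,0,1,0,0,0,2,0,0,0,0,2,0,0,1,0,1,0,2,1,1,0,0,1,2]
Step 5: insert jgs at [10, 15, 29, 32, 42] -> counters=[1,0,0,0,0,0,1,0,0,2,1,1,1,0,0,1,0,0,0,0,1,0,0,0,2,0,0,0,0,3,0,0,2,0,1,0,2,1,1,0,0,1,3]
Step 6: insert k at [5, 11, 12, 15, 39] -> counters=[1,0,0,0,0,1,1,0,0,2,1,2,2,0,0,2,0,0,0,0,1,0,0,0,2,0,0,0,0,3,0,0,2,0,1,0,2,1,1,1,0,1,3]
Step 7: insert b at [15, 16, 27, 30, 37] -> counters=[1,0,0,0,0,1,1,0,0,2,1,2,2,0,0,3,1,0,0,0,1,0,0,0,2,0,0,1,0,3,1,0,2,0,1,0,2,2,1,1,0,1,3]
Step 8: insert x at [7, 12, 18, 39, 40] -> counters=[1,0,0,0,0,1,1,1,0,2,1,2,3,0,0,3,1,0,1,0,1,0,0,0,2,0,0,1,0,3,1,0,2,0,1,0,2,2,1,2,1,1,3]
Step 9: insert bek at [10, 13, 30, 32, 42] -> counters=[1,0,0,0,0,1,1,1,0,2,2,2,3,1,0,3,1,0,1,0,1,0,0,0,2,0,0,1,0,3,2,0,3,0,1,0,2,2,1,2,1,1,4]
Step 10: insert dwi at [10, 14, 27, 32, 33] -> counters=[1,0,0,0,0,1,1,1,0,2,3,2,3,1,1,3,1,0,1,0,1,0,0,0,2,0,0,2,0,3,2,0,4,1,1,0,2,2,1,2,1,1,4]
Step 11: insert owy at [1, 6, 13, 18, 30] -> counters=[1,1,0,0,0,1,2,1,0,2,3,2,3,2,1,3,1,0,2,0,1,0,0,0,2,0,0,2,0,3,3,0,4,1,1,0,2,2,1,2,1,1,4]
Step 12: insert izm at [1, 12, 26, 35, 39] -> counters=[1,2,0,0,0,1,2,1,0,2,3,2,4,2,1,3,1,0,2,0,1,0,0,0,2,0,1,2,0,3,3,0,4,1,1,1,2,2,1,3,1,1,4]
Final counters=[1,2,0,0,0,1,2,1,0,2,3,2,4,2,1,3,1,0,2,0,1,0,0,0,2,0,1,2,0,3,3,0,4,1,1,1,2,2,1,3,1,1,4] -> counters[12]=4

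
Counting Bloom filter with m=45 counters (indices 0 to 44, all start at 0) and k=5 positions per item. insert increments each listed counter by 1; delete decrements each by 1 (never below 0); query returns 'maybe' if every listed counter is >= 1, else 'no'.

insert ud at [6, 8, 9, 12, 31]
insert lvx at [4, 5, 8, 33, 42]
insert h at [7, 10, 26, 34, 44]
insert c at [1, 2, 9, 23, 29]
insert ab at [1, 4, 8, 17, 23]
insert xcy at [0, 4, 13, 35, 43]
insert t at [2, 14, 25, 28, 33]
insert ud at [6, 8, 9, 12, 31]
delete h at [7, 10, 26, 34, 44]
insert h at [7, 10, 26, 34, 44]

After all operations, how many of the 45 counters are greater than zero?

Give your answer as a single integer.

Step 1: insert ud at [6, 8, 9, 12, 31] -> counters=[0,0,0,0,0,0,1,0,1,1,0,0,1,0,0,0,0,0,0,0,0,0,0,0,0,0,0,0,0,0,0,1,0,0,0,0,0,0,0,0,0,0,0,0,0]
Step 2: insert lvx at [4, 5, 8, 33, 42] -> counters=[0,0,0,0,1,1,1,0,2,1,0,0,1,0,0,0,0,0,0,0,0,0,0,0,0,0,0,0,0,0,0,1,0,1,0,0,0,0,0,0,0,0,1,0,0]
Step 3: insert h at [7, 10, 26, 34, 44] -> counters=[0,0,0,0,1,1,1,1,2,1,1,0,1,0,0,0,0,0,0,0,0,0,0,0,0,0,1,0,0,0,0,1,0,1,1,0,0,0,0,0,0,0,1,0,1]
Step 4: insert c at [1, 2, 9, 23, 29] -> counters=[0,1,1,0,1,1,1,1,2,2,1,0,1,0,0,0,0,0,0,0,0,0,0,1,0,0,1,0,0,1,0,1,0,1,1,0,0,0,0,0,0,0,1,0,1]
Step 5: insert ab at [1, 4, 8, 17, 23] -> counters=[0,2,1,0,2,1,1,1,3,2,1,0,1,0,0,0,0,1,0,0,0,0,0,2,0,0,1,0,0,1,0,1,0,1,1,0,0,0,0,0,0,0,1,0,1]
Step 6: insert xcy at [0, 4, 13, 35, 43] -> counters=[1,2,1,0,3,1,1,1,3,2,1,0,1,1,0,0,0,1,0,0,0,0,0,2,0,0,1,0,0,1,0,1,0,1,1,1,0,0,0,0,0,0,1,1,1]
Step 7: insert t at [2, 14, 25, 28, 33] -> counters=[1,2,2,0,3,1,1,1,3,2,1,0,1,1,1,0,0,1,0,0,0,0,0,2,0,1,1,0,1,1,0,1,0,2,1,1,0,0,0,0,0,0,1,1,1]
Step 8: insert ud at [6, 8, 9, 12, 31] -> counters=[1,2,2,0,3,1,2,1,4,3,1,0,2,1,1,0,0,1,0,0,0,0,0,2,0,1,1,0,1,1,0,2,0,2,1,1,0,0,0,0,0,0,1,1,1]
Step 9: delete h at [7, 10, 26, 34, 44] -> counters=[1,2,2,0,3,1,2,0,4,3,0,0,2,1,1,0,0,1,0,0,0,0,0,2,0,1,0,0,1,1,0,2,0,2,0,1,0,0,0,0,0,0,1,1,0]
Step 10: insert h at [7, 10, 26, 34, 44] -> counters=[1,2,2,0,3,1,2,1,4,3,1,0,2,1,1,0,0,1,0,0,0,0,0,2,0,1,1,0,1,1,0,2,0,2,1,1,0,0,0,0,0,0,1,1,1]
Final counters=[1,2,2,0,3,1,2,1,4,3,1,0,2,1,1,0,0,1,0,0,0,0,0,2,0,1,1,0,1,1,0,2,0,2,1,1,0,0,0,0,0,0,1,1,1] -> 26 nonzero

Answer: 26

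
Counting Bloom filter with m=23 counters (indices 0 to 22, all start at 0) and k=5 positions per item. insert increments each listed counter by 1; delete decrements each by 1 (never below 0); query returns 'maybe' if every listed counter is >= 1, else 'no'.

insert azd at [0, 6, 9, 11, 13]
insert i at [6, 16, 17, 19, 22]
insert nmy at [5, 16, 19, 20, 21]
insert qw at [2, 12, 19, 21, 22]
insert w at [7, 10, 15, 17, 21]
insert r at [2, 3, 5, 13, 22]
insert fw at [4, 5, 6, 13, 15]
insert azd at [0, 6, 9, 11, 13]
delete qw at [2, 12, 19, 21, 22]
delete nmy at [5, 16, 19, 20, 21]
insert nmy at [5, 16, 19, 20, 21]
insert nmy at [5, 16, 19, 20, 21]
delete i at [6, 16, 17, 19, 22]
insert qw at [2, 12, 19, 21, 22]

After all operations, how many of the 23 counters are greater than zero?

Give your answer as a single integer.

Step 1: insert azd at [0, 6, 9, 11, 13] -> counters=[1,0,0,0,0,0,1,0,0,1,0,1,0,1,0,0,0,0,0,0,0,0,0]
Step 2: insert i at [6, 16, 17, 19, 22] -> counters=[1,0,0,0,0,0,2,0,0,1,0,1,0,1,0,0,1,1,0,1,0,0,1]
Step 3: insert nmy at [5, 16, 19, 20, 21] -> counters=[1,0,0,0,0,1,2,0,0,1,0,1,0,1,0,0,2,1,0,2,1,1,1]
Step 4: insert qw at [2, 12, 19, 21, 22] -> counters=[1,0,1,0,0,1,2,0,0,1,0,1,1,1,0,0,2,1,0,3,1,2,2]
Step 5: insert w at [7, 10, 15, 17, 21] -> counters=[1,0,1,0,0,1,2,1,0,1,1,1,1,1,0,1,2,2,0,3,1,3,2]
Step 6: insert r at [2, 3, 5, 13, 22] -> counters=[1,0,2,1,0,2,2,1,0,1,1,1,1,2,0,1,2,2,0,3,1,3,3]
Step 7: insert fw at [4, 5, 6, 13, 15] -> counters=[1,0,2,1,1,3,3,1,0,1,1,1,1,3,0,2,2,2,0,3,1,3,3]
Step 8: insert azd at [0, 6, 9, 11, 13] -> counters=[2,0,2,1,1,3,4,1,0,2,1,2,1,4,0,2,2,2,0,3,1,3,3]
Step 9: delete qw at [2, 12, 19, 21, 22] -> counters=[2,0,1,1,1,3,4,1,0,2,1,2,0,4,0,2,2,2,0,2,1,2,2]
Step 10: delete nmy at [5, 16, 19, 20, 21] -> counters=[2,0,1,1,1,2,4,1,0,2,1,2,0,4,0,2,1,2,0,1,0,1,2]
Step 11: insert nmy at [5, 16, 19, 20, 21] -> counters=[2,0,1,1,1,3,4,1,0,2,1,2,0,4,0,2,2,2,0,2,1,2,2]
Step 12: insert nmy at [5, 16, 19, 20, 21] -> counters=[2,0,1,1,1,4,4,1,0,2,1,2,0,4,0,2,3,2,0,3,2,3,2]
Step 13: delete i at [6, 16, 17, 19, 22] -> counters=[2,0,1,1,1,4,3,1,0,2,1,2,0,4,0,2,2,1,0,2,2,3,1]
Step 14: insert qw at [2, 12, 19, 21, 22] -> counters=[2,0,2,1,1,4,3,1,0,2,1,2,1,4,0,2,2,1,0,3,2,4,2]
Final counters=[2,0,2,1,1,4,3,1,0,2,1,2,1,4,0,2,2,1,0,3,2,4,2] -> 19 nonzero

Answer: 19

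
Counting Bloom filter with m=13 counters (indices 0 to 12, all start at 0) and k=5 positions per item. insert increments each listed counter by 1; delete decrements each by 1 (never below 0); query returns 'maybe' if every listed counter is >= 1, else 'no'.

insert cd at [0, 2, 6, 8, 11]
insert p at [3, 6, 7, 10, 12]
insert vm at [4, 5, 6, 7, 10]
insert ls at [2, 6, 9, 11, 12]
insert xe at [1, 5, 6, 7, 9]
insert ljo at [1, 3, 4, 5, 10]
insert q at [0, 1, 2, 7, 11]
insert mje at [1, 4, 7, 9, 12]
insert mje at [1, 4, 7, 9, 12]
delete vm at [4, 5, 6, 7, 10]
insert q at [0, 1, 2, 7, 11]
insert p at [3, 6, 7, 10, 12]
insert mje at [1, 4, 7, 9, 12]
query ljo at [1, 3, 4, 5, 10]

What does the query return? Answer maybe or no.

Step 1: insert cd at [0, 2, 6, 8, 11] -> counters=[1,0,1,0,0,0,1,0,1,0,0,1,0]
Step 2: insert p at [3, 6, 7, 10, 12] -> counters=[1,0,1,1,0,0,2,1,1,0,1,1,1]
Step 3: insert vm at [4, 5, 6, 7, 10] -> counters=[1,0,1,1,1,1,3,2,1,0,2,1,1]
Step 4: insert ls at [2, 6, 9, 11, 12] -> counters=[1,0,2,1,1,1,4,2,1,1,2,2,2]
Step 5: insert xe at [1, 5, 6, 7, 9] -> counters=[1,1,2,1,1,2,5,3,1,2,2,2,2]
Step 6: insert ljo at [1, 3, 4, 5, 10] -> counters=[1,2,2,2,2,3,5,3,1,2,3,2,2]
Step 7: insert q at [0, 1, 2, 7, 11] -> counters=[2,3,3,2,2,3,5,4,1,2,3,3,2]
Step 8: insert mje at [1, 4, 7, 9, 12] -> counters=[2,4,3,2,3,3,5,5,1,3,3,3,3]
Step 9: insert mje at [1, 4, 7, 9, 12] -> counters=[2,5,3,2,4,3,5,6,1,4,3,3,4]
Step 10: delete vm at [4, 5, 6, 7, 10] -> counters=[2,5,3,2,3,2,4,5,1,4,2,3,4]
Step 11: insert q at [0, 1, 2, 7, 11] -> counters=[3,6,4,2,3,2,4,6,1,4,2,4,4]
Step 12: insert p at [3, 6, 7, 10, 12] -> counters=[3,6,4,3,3,2,5,7,1,4,3,4,5]
Step 13: insert mje at [1, 4, 7, 9, 12] -> counters=[3,7,4,3,4,2,5,8,1,5,3,4,6]
Query ljo: check counters[1]=7 counters[3]=3 counters[4]=4 counters[5]=2 counters[10]=3 -> maybe

Answer: maybe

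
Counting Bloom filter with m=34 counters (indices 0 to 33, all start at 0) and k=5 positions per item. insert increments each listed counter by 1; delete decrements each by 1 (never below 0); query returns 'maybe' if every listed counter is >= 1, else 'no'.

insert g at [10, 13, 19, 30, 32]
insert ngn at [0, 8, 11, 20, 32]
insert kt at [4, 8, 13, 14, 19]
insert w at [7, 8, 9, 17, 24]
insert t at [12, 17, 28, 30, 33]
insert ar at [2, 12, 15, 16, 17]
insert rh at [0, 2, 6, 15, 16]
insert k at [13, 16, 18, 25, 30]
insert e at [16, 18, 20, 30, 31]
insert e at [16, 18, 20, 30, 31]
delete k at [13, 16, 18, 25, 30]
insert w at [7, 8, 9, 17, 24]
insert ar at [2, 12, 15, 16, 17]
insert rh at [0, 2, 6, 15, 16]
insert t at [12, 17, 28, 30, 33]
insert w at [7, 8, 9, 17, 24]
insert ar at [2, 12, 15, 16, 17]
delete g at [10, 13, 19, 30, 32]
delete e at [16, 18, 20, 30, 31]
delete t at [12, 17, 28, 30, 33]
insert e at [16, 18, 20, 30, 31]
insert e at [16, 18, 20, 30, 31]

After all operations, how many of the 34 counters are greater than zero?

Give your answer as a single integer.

Answer: 23

Derivation:
Step 1: insert g at [10, 13, 19, 30, 32] -> counters=[0,0,0,0,0,0,0,0,0,0,1,0,0,1,0,0,0,0,0,1,0,0,0,0,0,0,0,0,0,0,1,0,1,0]
Step 2: insert ngn at [0, 8, 11, 20, 32] -> counters=[1,0,0,0,0,0,0,0,1,0,1,1,0,1,0,0,0,0,0,1,1,0,0,0,0,0,0,0,0,0,1,0,2,0]
Step 3: insert kt at [4, 8, 13, 14, 19] -> counters=[1,0,0,0,1,0,0,0,2,0,1,1,0,2,1,0,0,0,0,2,1,0,0,0,0,0,0,0,0,0,1,0,2,0]
Step 4: insert w at [7, 8, 9, 17, 24] -> counters=[1,0,0,0,1,0,0,1,3,1,1,1,0,2,1,0,0,1,0,2,1,0,0,0,1,0,0,0,0,0,1,0,2,0]
Step 5: insert t at [12, 17, 28, 30, 33] -> counters=[1,0,0,0,1,0,0,1,3,1,1,1,1,2,1,0,0,2,0,2,1,0,0,0,1,0,0,0,1,0,2,0,2,1]
Step 6: insert ar at [2, 12, 15, 16, 17] -> counters=[1,0,1,0,1,0,0,1,3,1,1,1,2,2,1,1,1,3,0,2,1,0,0,0,1,0,0,0,1,0,2,0,2,1]
Step 7: insert rh at [0, 2, 6, 15, 16] -> counters=[2,0,2,0,1,0,1,1,3,1,1,1,2,2,1,2,2,3,0,2,1,0,0,0,1,0,0,0,1,0,2,0,2,1]
Step 8: insert k at [13, 16, 18, 25, 30] -> counters=[2,0,2,0,1,0,1,1,3,1,1,1,2,3,1,2,3,3,1,2,1,0,0,0,1,1,0,0,1,0,3,0,2,1]
Step 9: insert e at [16, 18, 20, 30, 31] -> counters=[2,0,2,0,1,0,1,1,3,1,1,1,2,3,1,2,4,3,2,2,2,0,0,0,1,1,0,0,1,0,4,1,2,1]
Step 10: insert e at [16, 18, 20, 30, 31] -> counters=[2,0,2,0,1,0,1,1,3,1,1,1,2,3,1,2,5,3,3,2,3,0,0,0,1,1,0,0,1,0,5,2,2,1]
Step 11: delete k at [13, 16, 18, 25, 30] -> counters=[2,0,2,0,1,0,1,1,3,1,1,1,2,2,1,2,4,3,2,2,3,0,0,0,1,0,0,0,1,0,4,2,2,1]
Step 12: insert w at [7, 8, 9, 17, 24] -> counters=[2,0,2,0,1,0,1,2,4,2,1,1,2,2,1,2,4,4,2,2,3,0,0,0,2,0,0,0,1,0,4,2,2,1]
Step 13: insert ar at [2, 12, 15, 16, 17] -> counters=[2,0,3,0,1,0,1,2,4,2,1,1,3,2,1,3,5,5,2,2,3,0,0,0,2,0,0,0,1,0,4,2,2,1]
Step 14: insert rh at [0, 2, 6, 15, 16] -> counters=[3,0,4,0,1,0,2,2,4,2,1,1,3,2,1,4,6,5,2,2,3,0,0,0,2,0,0,0,1,0,4,2,2,1]
Step 15: insert t at [12, 17, 28, 30, 33] -> counters=[3,0,4,0,1,0,2,2,4,2,1,1,4,2,1,4,6,6,2,2,3,0,0,0,2,0,0,0,2,0,5,2,2,2]
Step 16: insert w at [7, 8, 9, 17, 24] -> counters=[3,0,4,0,1,0,2,3,5,3,1,1,4,2,1,4,6,7,2,2,3,0,0,0,3,0,0,0,2,0,5,2,2,2]
Step 17: insert ar at [2, 12, 15, 16, 17] -> counters=[3,0,5,0,1,0,2,3,5,3,1,1,5,2,1,5,7,8,2,2,3,0,0,0,3,0,0,0,2,0,5,2,2,2]
Step 18: delete g at [10, 13, 19, 30, 32] -> counters=[3,0,5,0,1,0,2,3,5,3,0,1,5,1,1,5,7,8,2,1,3,0,0,0,3,0,0,0,2,0,4,2,1,2]
Step 19: delete e at [16, 18, 20, 30, 31] -> counters=[3,0,5,0,1,0,2,3,5,3,0,1,5,1,1,5,6,8,1,1,2,0,0,0,3,0,0,0,2,0,3,1,1,2]
Step 20: delete t at [12, 17, 28, 30, 33] -> counters=[3,0,5,0,1,0,2,3,5,3,0,1,4,1,1,5,6,7,1,1,2,0,0,0,3,0,0,0,1,0,2,1,1,1]
Step 21: insert e at [16, 18, 20, 30, 31] -> counters=[3,0,5,0,1,0,2,3,5,3,0,1,4,1,1,5,7,7,2,1,3,0,0,0,3,0,0,0,1,0,3,2,1,1]
Step 22: insert e at [16, 18, 20, 30, 31] -> counters=[3,0,5,0,1,0,2,3,5,3,0,1,4,1,1,5,8,7,3,1,4,0,0,0,3,0,0,0,1,0,4,3,1,1]
Final counters=[3,0,5,0,1,0,2,3,5,3,0,1,4,1,1,5,8,7,3,1,4,0,0,0,3,0,0,0,1,0,4,3,1,1] -> 23 nonzero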